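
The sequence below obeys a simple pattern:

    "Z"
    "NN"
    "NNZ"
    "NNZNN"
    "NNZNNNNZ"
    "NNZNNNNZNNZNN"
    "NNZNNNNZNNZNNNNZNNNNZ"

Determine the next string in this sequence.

This is a Fibonacci-style word recurrence s(k) = s(k−1)·s(k−2): e.g. NN·Z = NNZ.
Continuing: NNZNNNNZNNZNNNNZNNNNZ · NNZNNNNZNNZNN gives term 8.

NNZNNNNZNNZNNNNZNNNNZNNZNNNNZNNZNN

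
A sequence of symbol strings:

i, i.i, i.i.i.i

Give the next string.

Each string is two copies of the previous one joined by '.'.
One more doubling of i.i.i.i gives the answer.

i.i.i.i.i.i.i.i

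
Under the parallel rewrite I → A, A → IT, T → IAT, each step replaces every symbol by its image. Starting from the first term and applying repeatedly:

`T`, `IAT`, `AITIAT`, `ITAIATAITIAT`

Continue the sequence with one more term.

Expanding ITAIATAITIAT: I→A, T→IAT, A→IT, I→A, A→IT, T→IAT, A→IT, I→A, T→IAT, I→A, A→IT, T→IAT. Concatenated: A IAT IT A IT IAT IT A IAT A IT IAT.

AIATITAITIATITAIATAITIAT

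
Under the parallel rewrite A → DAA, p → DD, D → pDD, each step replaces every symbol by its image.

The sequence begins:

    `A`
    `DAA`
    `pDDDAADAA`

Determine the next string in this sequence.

Rewriting each symbol of pDDDAADAA: p→DD, D→pDD, D→pDD, D→pDD, A→DAA, A→DAA, D→pDD, A→DAA, A→DAA, which concatenates to DD pDD pDD pDD DAA DAA pDD DAA DAA.

DDpDDpDDpDDDAADAApDDDAADAA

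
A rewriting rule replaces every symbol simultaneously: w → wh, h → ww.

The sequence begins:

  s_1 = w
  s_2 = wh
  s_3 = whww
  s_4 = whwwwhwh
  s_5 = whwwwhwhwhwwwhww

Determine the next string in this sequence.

Applying the rule to each of the 16 symbols of whwwwhwhwhwwwhww gives the pieces wh ww wh wh wh ww wh ww wh ww wh wh wh ww wh wh, which concatenate to the answer.

whwwwhwhwhwwwhwwwhwwwhwhwhwwwhwh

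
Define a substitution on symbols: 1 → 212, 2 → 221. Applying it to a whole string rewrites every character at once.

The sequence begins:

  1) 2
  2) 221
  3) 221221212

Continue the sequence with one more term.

Expanding 221221212: 2→221, 2→221, 1→212, 2→221, 2→221, 1→212, 2→221, 1→212, 2→221. Concatenated: 221 221 212 221 221 212 221 212 221.

221221212221221212221212221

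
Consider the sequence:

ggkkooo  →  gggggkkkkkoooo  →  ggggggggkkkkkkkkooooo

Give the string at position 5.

Term n consists of 3n-1 g's, followed by 3n-1 k's, followed by n+2 o's (n = 1, 2, …).
At n = 5 the blocks have lengths 14, 14, 7.

ggggggggggggggkkkkkkkkkkkkkkooooooo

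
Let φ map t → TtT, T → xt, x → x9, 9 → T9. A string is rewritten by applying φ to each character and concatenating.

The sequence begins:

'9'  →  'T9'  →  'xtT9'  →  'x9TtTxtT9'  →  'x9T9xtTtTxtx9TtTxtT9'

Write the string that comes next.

φ(x9T9xtTtTxtx9TtTxtT9) expands symbol-by-symbol to x9 T9 xt T9 x9 TtT xt TtT xt x9 TtT x9 T9 xt TtT xt x9 TtT xt T9; joining the 20 pieces gives the next term.

x9T9xtT9x9TtTxtTtTxtx9TtTx9T9xtTtTxtx9TtTxtT9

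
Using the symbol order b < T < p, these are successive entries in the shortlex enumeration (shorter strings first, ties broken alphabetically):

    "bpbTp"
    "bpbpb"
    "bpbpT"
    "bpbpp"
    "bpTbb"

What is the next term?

bpTbT

The successor of bpTbb increments the rightmost position that isn't already p and resets every position after it to b.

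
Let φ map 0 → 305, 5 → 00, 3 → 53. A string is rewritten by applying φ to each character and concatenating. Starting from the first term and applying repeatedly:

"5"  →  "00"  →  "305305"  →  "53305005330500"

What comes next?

0053533050030530500535330500305305

φ(53305005330500) expands symbol-by-symbol to 00 53 53 305 00 305 305 00 53 53 305 00 305 305; joining the 14 pieces gives the next term.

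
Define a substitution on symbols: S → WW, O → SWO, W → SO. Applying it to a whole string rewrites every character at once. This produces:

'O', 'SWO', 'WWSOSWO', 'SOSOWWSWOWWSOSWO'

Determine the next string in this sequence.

Rewriting the 16 symbols of SOSOWWSWOWWSOSWO one by one yields WW SWO WW SWO SO SO WW SO SWO SO SO WW SWO WW SO SWO; concatenated:

WWSWOWWSWOSOSOWWSOSWOSOSOWWSWOWWSOSWO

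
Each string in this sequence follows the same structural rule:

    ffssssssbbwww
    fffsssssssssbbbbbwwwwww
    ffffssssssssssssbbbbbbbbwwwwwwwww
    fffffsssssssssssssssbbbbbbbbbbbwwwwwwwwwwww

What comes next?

ffffffssssssssssssssssssbbbbbbbbbbbbbbwwwwwwwwwwwwwww

Each string has the form f^{n+1} s^{3n+3} b^{3n-1} w^{3n} (n = 1, 2, …).
For the next term, n = 5, so the run lengths are 6, 18, 14, 15.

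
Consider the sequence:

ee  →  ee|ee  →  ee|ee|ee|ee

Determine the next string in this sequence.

s(k+1) = s(k)·|·s(k) — each term doubles the last with '|' between the halves.
So the next term is two copies of ee|ee|ee|ee with '|' between the halves.

ee|ee|ee|ee|ee|ee|ee|ee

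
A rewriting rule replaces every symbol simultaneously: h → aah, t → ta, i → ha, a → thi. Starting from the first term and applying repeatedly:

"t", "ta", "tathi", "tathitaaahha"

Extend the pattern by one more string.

Expanding tathitaaahha: t→ta, a→thi, t→ta, h→aah, i→ha, t→ta, a→thi, a→thi, a→thi, h→aah, h→aah, a→thi. Concatenated: ta thi ta aah ha ta thi thi thi aah aah thi.

tathitaaahhatathithithiaahaahthi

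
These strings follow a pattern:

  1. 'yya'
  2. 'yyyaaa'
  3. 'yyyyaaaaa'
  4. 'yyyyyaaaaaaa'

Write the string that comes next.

yyyyyyaaaaaaaaa

Reading off run lengths: y runs 2, 3, 4, 5; a runs 1, 3, 5, 7 — each is linear in n (n = 1, 2, …).
At n = 5 the blocks have lengths 6, 9.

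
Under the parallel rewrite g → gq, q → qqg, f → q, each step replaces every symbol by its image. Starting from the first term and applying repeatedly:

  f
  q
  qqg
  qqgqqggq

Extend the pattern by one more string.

qqgqqggqqqgqqggqgqqqg

Rewriting each symbol of qqgqqggq: q→qqg, q→qqg, g→gq, q→qqg, q→qqg, g→gq, g→gq, q→qqg, which concatenates to qqg qqg gq qqg qqg gq gq qqg.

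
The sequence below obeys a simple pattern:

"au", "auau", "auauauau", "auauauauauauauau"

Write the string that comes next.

auauauauauauauauauauauauauauauau

Each string is two copies of the previous one concatenated.
So the next term is two copies of auauauauauauauau.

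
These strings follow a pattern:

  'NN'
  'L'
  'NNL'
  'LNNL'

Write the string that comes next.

NNLLNNL

This is a Fibonacci-style word recurrence s(k) = s(k−2)·s(k−1): e.g. NN·L = NNL.
The next term joins NNL and LNNL.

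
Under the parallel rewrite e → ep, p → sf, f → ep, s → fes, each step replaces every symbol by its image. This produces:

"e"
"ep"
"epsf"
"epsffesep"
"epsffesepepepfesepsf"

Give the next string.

Replace each of the 20 characters of epsffesepepepfesepsf in place — ep sf fes ep ep ep fes ep sf ep sf ep sf ep ep fes ep sf fes ep — and concatenate.

epsffesepepepfesepsfepsfepsfepepfesepsffesep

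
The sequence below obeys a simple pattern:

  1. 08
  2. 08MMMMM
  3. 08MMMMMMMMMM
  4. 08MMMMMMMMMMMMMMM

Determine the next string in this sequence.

08MMMMMMMMMMMMMMMMMMMM

The strings grow by a fixed suffix MMMMM each time.
So the next term is 08MMMMMMMMMMMMMMM·MMMMM.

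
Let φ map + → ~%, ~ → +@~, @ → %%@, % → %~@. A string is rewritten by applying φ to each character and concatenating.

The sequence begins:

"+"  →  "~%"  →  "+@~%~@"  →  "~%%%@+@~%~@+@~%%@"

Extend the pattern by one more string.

+@~%~@%~@%~@%%@~%%%@+@~%~@+@~%%@~%%%@+@~%~@%~@%%@

φ(~%%%@+@~%~@+@~%%@) expands symbol-by-symbol to +@~ %~@ %~@ %~@ %%@ ~% %%@ +@~ %~@ +@~ %%@ ~% %%@ +@~ %~@ %~@ %%@; joining the 17 pieces gives the next term.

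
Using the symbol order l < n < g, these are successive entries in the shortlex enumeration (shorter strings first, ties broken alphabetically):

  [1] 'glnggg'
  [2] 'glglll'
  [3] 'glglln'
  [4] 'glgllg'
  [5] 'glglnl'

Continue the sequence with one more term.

glglnn

Treat glglnl as a base-3 numeral over the given alphabet and add one, carrying through any trailing g's.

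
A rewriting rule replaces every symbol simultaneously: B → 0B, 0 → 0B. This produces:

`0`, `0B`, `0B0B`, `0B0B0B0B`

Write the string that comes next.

0B0B0B0B0B0B0B0B

Rewriting each symbol of 0B0B0B0B: 0→0B, B→0B, 0→0B, B→0B, 0→0B, B→0B, 0→0B, B→0B, which concatenates to 0B 0B 0B 0B 0B 0B 0B 0B.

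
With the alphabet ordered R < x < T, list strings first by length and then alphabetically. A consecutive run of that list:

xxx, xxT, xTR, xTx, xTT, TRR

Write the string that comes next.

TRx

Treat TRR as a base-3 numeral over the given alphabet and add one, carrying through any trailing T's.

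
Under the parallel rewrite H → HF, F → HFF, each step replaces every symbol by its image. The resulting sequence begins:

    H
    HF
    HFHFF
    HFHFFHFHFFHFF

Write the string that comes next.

Rewriting the 13 symbols of HFHFFHFHFFHFF one by one yields HF HFF HF HFF HFF HF HFF HF HFF HFF HF HFF HFF; concatenated:

HFHFFHFHFFHFFHFHFFHFHFFHFFHFHFFHFF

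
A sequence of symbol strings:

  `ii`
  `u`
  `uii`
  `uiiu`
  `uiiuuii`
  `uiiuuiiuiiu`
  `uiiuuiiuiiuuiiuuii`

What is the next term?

uiiuuiiuiiuuiiuuiiuiiuuiiuiiu

From term 3 onward, concatenate the last term with the second-to-last: u·ii = uii, uii·u = uiiu, …
The next term joins uiiuuiiuiiuuiiuuii and uiiuuiiuiiu.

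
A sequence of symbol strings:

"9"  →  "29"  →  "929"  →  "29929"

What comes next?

92929929

From term 3 onward, concatenate the second-to-last term with the last: 9·29 = 929, 29·929 = 29929, …
So term 5 is 929·29929.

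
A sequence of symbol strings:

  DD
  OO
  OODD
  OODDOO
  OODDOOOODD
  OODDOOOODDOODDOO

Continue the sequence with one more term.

From term 3 onward, concatenate the last term with the second-to-last: OO·DD = OODD, OODD·OO = OODDOO, …
Continuing: OODDOOOODDOODDOO · OODDOOOODD gives term 7.

OODDOOOODDOODDOOOODDOOOODD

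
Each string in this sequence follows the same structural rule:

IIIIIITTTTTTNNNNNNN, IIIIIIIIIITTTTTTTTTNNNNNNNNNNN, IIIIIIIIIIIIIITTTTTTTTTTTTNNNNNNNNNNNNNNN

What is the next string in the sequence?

Reading off run lengths: I runs 6, 10, 14; T runs 6, 9, 12; N runs 7, 11, 15 — each is linear in n (n = 1, 2, …).
For the next term, n = 4, so the run lengths are 18, 15, 19.

IIIIIIIIIIIIIIIIIITTTTTTTTTTTTTTTNNNNNNNNNNNNNNNNNNN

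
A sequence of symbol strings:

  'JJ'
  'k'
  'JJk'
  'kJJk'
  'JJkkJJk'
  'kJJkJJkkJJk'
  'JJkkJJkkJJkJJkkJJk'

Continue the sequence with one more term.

kJJkJJkkJJkJJkkJJkkJJkJJkkJJk

From term 3 onward, concatenate the second-to-last term with the last: JJ·k = JJk, k·JJk = kJJk, …
Continuing: kJJkJJkkJJk · JJkkJJkkJJkJJkkJJk gives term 8.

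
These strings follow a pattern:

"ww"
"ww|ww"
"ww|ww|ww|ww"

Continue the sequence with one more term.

Every step duplicates the string with '|' between the halves.
One more doubling of ww|ww|ww|ww gives the answer.

ww|ww|ww|ww|ww|ww|ww|ww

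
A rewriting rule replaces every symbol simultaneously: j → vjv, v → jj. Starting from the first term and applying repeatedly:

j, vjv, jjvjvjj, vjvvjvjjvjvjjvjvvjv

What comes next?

φ(vjvvjvjjvjvjjvjvvjv) expands symbol-by-symbol to jj vjv jj jj vjv jj vjv vjv jj vjv jj vjv vjv jj vjv jj jj vjv jj; joining the 19 pieces gives the next term.

jjvjvjjjjvjvjjvjvvjvjjvjvjjvjvvjvjjvjvjjjjvjvjj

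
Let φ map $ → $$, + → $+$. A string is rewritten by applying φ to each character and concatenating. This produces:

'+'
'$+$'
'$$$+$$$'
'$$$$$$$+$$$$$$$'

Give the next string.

$$$$$$$$$$$$$$$+$$$$$$$$$$$$$$$

Replace each of the 15 characters of $$$$$$$+$$$$$$$ in place — $$ $$ $$ $$ $$ $$ $$ $+$ $$ $$ $$ $$ $$ $$ $$ — and concatenate.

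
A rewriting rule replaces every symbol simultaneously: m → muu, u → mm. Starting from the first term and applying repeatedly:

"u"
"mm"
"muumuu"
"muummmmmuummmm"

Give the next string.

Replace each of the 14 characters of muummmmmuummmm in place — muu mm mm muu muu muu muu muu mm mm muu muu muu muu — and concatenate.

muummmmmuumuumuumuumuummmmmuumuumuumuu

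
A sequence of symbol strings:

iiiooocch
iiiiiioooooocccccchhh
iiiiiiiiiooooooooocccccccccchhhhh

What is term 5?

iiiiiiiiiiiiiiiooooooooooooooocccccccccccccccccchhhhhhhhh

Term n consists of 3n i's, followed by 3n o's, followed by 4n-2 c's, followed by 2n-1 h's (n = 1, 2, …).
At n = 5 the blocks have lengths 15, 15, 18, 9.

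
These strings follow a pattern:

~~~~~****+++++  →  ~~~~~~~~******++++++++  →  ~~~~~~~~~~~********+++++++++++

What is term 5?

~~~~~~~~~~~~~~~~~************+++++++++++++++++

Each string has the form ~^{3n+2} *^{2n+2} +^{3n+2} (n = 1, 2, …).
Setting n = 5 gives 17, 12, 17 characters in each block.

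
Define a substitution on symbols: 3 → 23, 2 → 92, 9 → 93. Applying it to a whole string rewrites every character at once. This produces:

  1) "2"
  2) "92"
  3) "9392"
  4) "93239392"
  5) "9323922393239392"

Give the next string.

93239223939292239323922393239392

Replace each of the 16 characters of 9323922393239392 in place — 93 23 92 23 93 92 92 23 93 23 92 23 93 23 93 92 — and concatenate.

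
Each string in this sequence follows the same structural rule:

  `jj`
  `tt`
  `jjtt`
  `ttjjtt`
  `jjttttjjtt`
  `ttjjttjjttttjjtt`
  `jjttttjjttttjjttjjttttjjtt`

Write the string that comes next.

From term 3 onward, concatenate the second-to-last term with the last: jj·tt = jjtt, tt·jjtt = ttjjtt, …
So term 8 is ttjjttjjttttjjtt·jjttttjjttttjjttjjttttjjtt.

ttjjttjjttttjjttjjttttjjttttjjttjjttttjjtt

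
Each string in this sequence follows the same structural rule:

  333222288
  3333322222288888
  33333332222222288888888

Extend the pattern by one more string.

333333333222222222288888888888

Reading off run lengths: 3 runs 3, 5, 7; 2 runs 4, 6, 8; 8 runs 2, 5, 8 — each is linear in n (n = 1, 2, …).
For the next term, n = 4, so the run lengths are 9, 10, 11.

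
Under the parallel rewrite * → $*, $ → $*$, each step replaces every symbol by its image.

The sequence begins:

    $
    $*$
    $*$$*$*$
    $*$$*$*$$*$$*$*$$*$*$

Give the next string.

$*$$*$*$$*$$*$*$$*$*$$*$$*$*$$*$$*$*$$*$*$$*$$*$*$$*$*$

Applying the rule to each of the 21 symbols of $*$$*$*$$*$$*$*$$*$*$ gives the pieces $*$ $* $*$ $*$ $* $*$ $* $*$ $*$ $* $*$ $*$ $* $*$ $* $*$ $*$ $* $*$ $* $*$, which concatenate to the answer.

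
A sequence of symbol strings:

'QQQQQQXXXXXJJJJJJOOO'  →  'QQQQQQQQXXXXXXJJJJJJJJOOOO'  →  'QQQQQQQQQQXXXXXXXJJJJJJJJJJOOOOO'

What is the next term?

QQQQQQQQQQQQXXXXXXXXJJJJJJJJJJJJOOOOOO

The n-th term is 2n Q's then n+2 X's then 2n J's then n O's, where the shown terms are n = 3, 4, 5.
Setting n = 6 gives 12, 8, 12, 6 characters in each block.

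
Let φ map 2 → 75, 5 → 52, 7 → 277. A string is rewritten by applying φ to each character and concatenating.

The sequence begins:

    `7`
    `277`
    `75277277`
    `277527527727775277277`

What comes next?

752772775275277527527727775277277277527527727775277277

Applying the rule to each of the 21 symbols of 277527527727775277277 gives the pieces 75 277 277 52 75 277 52 75 277 277 75 277 277 277 52 75 277 277 75 277 277, which concatenate to the answer.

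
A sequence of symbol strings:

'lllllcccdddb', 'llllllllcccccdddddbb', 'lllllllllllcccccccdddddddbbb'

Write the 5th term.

Reading off run lengths: l runs 5, 8, 11; c runs 3, 5, 7; d runs 3, 5, 7; b runs 1, 2, 3 — each is linear in n (n = 1, 2, …).
For term 5, n = 5, so the run lengths are 17, 11, 11, 5.

lllllllllllllllllcccccccccccdddddddddddbbbbb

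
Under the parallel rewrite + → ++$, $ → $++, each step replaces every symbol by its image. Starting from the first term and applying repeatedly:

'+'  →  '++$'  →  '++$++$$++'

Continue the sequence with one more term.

Apply φ to ++$++$$++ symbol by symbol: +→++$, +→++$, $→$++, +→++$, +→++$, $→$++, $→$++, +→++$, +→++$; joined: ++$ ++$ $++ ++$ ++$ $++ $++ ++$ ++$.

++$++$$++++$++$$++$++++$++$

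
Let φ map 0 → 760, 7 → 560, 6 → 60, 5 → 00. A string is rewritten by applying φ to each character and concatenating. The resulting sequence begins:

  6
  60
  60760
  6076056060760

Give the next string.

Applying the rule to each of the 13 symbols of 6076056060760 gives the pieces 60 760 560 60 760 00 60 760 60 760 560 60 760, which concatenate to the answer.

607605606076000607606076056060760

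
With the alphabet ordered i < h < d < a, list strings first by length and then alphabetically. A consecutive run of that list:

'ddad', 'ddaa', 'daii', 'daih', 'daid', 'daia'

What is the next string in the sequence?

dahi

Find the rightmost character of daia below a, bump it to the next letter, and reset everything to its right to i.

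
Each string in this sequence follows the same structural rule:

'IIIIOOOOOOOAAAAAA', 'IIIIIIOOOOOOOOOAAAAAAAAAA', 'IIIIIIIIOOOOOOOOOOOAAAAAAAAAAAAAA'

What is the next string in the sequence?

IIIIIIIIIIOOOOOOOOOOOOOAAAAAAAAAAAAAAAAAA

Each string has the form I^{2n} O^{2n+3} A^{4n-2}, where the shown terms are n = 2, 3, 4.
For the next term, n = 5, so the run lengths are 10, 13, 18.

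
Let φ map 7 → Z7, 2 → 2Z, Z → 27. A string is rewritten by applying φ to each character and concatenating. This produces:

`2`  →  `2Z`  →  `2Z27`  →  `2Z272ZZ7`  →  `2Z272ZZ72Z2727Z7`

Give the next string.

Rewriting the 16 symbols of 2Z272ZZ72Z2727Z7 one by one yields 2Z 27 2Z Z7 2Z 27 27 Z7 2Z 27 2Z Z7 2Z Z7 27 Z7; concatenated:

2Z272ZZ72Z2727Z72Z272ZZ72ZZ727Z7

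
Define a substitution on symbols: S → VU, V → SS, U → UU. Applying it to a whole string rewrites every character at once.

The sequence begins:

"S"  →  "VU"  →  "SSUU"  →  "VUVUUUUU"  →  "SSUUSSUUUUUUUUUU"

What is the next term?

VUVUUUUUVUVUUUUUUUUUUUUUUUUUUUUU

φ(SSUUSSUUUUUUUUUU) expands symbol-by-symbol to VU VU UU UU VU VU UU UU UU UU UU UU UU UU UU UU; joining the 16 pieces gives the next term.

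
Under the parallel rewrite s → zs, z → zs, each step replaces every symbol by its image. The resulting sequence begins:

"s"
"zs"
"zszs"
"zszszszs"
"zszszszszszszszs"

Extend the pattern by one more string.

zszszszszszszszszszszszszszszszs

Replace each of the 16 characters of zszszszszszszszs in place — zs zs zs zs zs zs zs zs zs zs zs zs zs zs zs zs — and concatenate.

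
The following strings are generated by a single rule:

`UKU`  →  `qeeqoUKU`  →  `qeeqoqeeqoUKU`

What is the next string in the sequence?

Every step adds qeeqo at the front: s(k+1) = qeeqo·s(k).
Applying this once more to qeeqoqeeqoUKU:

qeeqoqeeqoqeeqoUKU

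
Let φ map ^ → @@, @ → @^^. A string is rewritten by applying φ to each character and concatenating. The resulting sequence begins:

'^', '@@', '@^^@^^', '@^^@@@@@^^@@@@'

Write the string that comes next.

Replace each of the 14 characters of @^^@@@@@^^@@@@ in place — @^^ @@ @@ @^^ @^^ @^^ @^^ @^^ @@ @@ @^^ @^^ @^^ @^^ — and concatenate.

@^^@@@@@^^@^^@^^@^^@^^@@@@@^^@^^@^^@^^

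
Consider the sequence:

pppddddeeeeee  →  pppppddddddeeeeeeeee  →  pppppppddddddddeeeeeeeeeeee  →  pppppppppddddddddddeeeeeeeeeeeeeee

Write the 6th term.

Reading off run lengths: p runs 3, 5, 7, 9; d runs 4, 6, 8, 10; e runs 6, 9, 12, 15 — each is linear in n, where the shown terms are n = 2, 3, 4, 5.
At n = 7 the blocks have lengths 13, 14, 21.

pppppppppppppddddddddddddddeeeeeeeeeeeeeeeeeeeee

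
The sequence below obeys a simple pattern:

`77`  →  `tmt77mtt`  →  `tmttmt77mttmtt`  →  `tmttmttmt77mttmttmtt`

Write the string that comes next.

Each term wraps the previous one in tmt on the left and mtt on the right.
Applying this once more to tmttmttmt77mttmttmtt:

tmttmttmttmt77mttmttmttmtt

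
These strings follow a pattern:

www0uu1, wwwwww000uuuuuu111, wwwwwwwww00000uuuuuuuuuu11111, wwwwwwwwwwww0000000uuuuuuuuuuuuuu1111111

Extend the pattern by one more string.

The n-th term is 3n w's then 2n-1 0's then 4n-2 u's then 2n-1 1's (n = 1, 2, …).
Setting n = 5 gives 15, 9, 18, 9 characters in each block.

wwwwwwwwwwwwwww000000000uuuuuuuuuuuuuuuuuu111111111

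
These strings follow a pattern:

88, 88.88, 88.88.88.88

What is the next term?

Each string is two copies of the previous one joined by '.'.
So the next term is two copies of 88.88.88.88 with '.' between the halves.

88.88.88.88.88.88.88.88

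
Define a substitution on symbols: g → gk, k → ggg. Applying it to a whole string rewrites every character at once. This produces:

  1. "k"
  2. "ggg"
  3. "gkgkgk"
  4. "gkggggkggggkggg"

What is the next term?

Applying the rule to each of the 15 symbols of gkggggkggggkggg gives the pieces gk ggg gk gk gk gk ggg gk gk gk gk ggg gk gk gk, which concatenate to the answer.

gkggggkgkgkgkggggkgkgkgkggggkgkgk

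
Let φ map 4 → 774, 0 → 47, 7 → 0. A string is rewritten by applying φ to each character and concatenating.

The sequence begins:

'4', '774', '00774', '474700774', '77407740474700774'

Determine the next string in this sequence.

Rewriting the 17 symbols of 77407740474700774 one by one yields 0 0 774 47 0 0 774 47 774 0 774 0 47 47 0 0 774; concatenated:

0077447007744777407740474700774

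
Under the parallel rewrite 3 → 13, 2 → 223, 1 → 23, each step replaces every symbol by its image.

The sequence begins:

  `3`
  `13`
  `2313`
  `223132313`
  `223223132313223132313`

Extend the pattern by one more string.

22322313223223132313223132313223223132313223132313

φ(223223132313223132313) expands symbol-by-symbol to 223 223 13 223 223 13 23 13 223 13 23 13 223 223 13 23 13 223 13 23 13; joining the 21 pieces gives the next term.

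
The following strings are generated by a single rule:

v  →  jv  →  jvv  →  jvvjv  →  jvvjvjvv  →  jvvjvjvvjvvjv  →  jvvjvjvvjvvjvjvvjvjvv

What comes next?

jvvjvjvvjvvjvjvvjvjvvjvvjvjvvjvvjv

Each term (from the third on) is the previous term followed by the one before it: term 3 = jv·v = jvv.
So term 8 is jvvjvjvvjvvjvjvvjvjvv·jvvjvjvvjvvjv.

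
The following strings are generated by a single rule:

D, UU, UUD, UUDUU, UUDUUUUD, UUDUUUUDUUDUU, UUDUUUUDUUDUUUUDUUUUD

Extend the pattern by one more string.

Each term (from the third on) is the previous term followed by the one before it: term 3 = UU·D = UUD.
The next term joins UUDUUUUDUUDUUUUDUUUUD and UUDUUUUDUUDUU.

UUDUUUUDUUDUUUUDUUUUDUUDUUUUDUUDUU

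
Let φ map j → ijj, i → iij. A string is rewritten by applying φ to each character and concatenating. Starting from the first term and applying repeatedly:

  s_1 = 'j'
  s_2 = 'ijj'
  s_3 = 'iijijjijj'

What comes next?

iijiijijjiijijjijjiijijjijj

Rewriting each symbol of iijijjijj: i→iij, i→iij, j→ijj, i→iij, j→ijj, j→ijj, i→iij, j→ijj, j→ijj, which concatenates to iij iij ijj iij ijj ijj iij ijj ijj.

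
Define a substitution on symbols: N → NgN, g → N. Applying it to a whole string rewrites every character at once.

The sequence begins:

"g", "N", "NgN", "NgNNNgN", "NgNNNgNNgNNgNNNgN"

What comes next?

φ(NgNNNgNNgNNgNNNgN) expands symbol-by-symbol to NgN N NgN NgN NgN N NgN NgN N NgN NgN N NgN NgN NgN N NgN; joining the 17 pieces gives the next term.

NgNNNgNNgNNgNNNgNNgNNNgNNgNNNgNNgNNgNNNgN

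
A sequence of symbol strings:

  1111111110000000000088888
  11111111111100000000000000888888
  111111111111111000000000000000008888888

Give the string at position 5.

11111111111111111111100000000000000000000000888888888

Each string has the form 1^{3n} 0^{3n+2} 8^{n+2}, where the shown terms are n = 3, 4, 5.
For term 5, n = 7, so the run lengths are 21, 23, 9.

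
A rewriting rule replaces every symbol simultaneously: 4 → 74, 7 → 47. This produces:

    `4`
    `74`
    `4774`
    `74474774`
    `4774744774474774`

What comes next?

Applying the rule to each of the 16 symbols of 4774744774474774 gives the pieces 74 47 47 74 47 74 74 47 47 74 74 47 74 47 47 74, which concatenate to the answer.

74474774477474474774744774474774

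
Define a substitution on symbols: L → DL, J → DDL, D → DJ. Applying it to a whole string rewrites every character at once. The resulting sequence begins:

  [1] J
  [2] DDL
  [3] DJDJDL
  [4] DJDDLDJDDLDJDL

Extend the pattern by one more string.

DJDDLDJDJDLDJDDLDJDJDLDJDDLDJDL

φ(DJDDLDJDDLDJDL) expands symbol-by-symbol to DJ DDL DJ DJ DL DJ DDL DJ DJ DL DJ DDL DJ DL; joining the 14 pieces gives the next term.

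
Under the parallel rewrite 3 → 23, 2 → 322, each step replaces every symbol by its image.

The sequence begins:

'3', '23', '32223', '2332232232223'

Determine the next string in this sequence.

Rewriting the 13 symbols of 2332232232223 one by one yields 322 23 23 322 322 23 322 322 23 322 322 322 23; concatenated:

3222323322322233223222332232232223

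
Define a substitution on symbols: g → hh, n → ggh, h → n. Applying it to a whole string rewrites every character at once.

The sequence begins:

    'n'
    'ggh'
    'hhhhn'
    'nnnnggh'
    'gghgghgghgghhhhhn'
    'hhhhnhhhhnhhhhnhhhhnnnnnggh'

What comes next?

nnnngghnnnngghnnnngghnnnngghgghgghgghgghhhhhn

φ(hhhhnhhhhnhhhhnhhhhnnnnnggh) expands symbol-by-symbol to n n n n ggh n n n n ggh n n n n ggh n n n n ggh ggh ggh ggh ggh hh hh n; joining the 27 pieces gives the next term.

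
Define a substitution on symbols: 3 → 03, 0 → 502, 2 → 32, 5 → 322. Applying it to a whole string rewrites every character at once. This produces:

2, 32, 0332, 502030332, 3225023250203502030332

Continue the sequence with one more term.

03323232250232033232250232502033225023250203502030332

Replace each of the 22 characters of 3225023250203502030332 in place — 03 32 32 322 502 32 03 32 322 502 32 502 03 322 502 32 502 03 502 03 03 32 — and concatenate.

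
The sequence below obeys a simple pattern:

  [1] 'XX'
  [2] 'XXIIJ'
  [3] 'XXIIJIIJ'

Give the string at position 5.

Each term is the previous one with IIJ appended.
From XXIIJIIJ, 2 further steps: XXIIJIIJ → XXIIJIIJIIJ → (answer).

XXIIJIIJIIJIIJ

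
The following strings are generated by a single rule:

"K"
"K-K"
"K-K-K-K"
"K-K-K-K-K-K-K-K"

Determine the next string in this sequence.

s(k+1) = s(k)·-·s(k) — each term doubles the last with '-' between the halves.
Doubling K-K-K-K-K-K-K-K with '-' between the halves:

K-K-K-K-K-K-K-K-K-K-K-K-K-K-K-K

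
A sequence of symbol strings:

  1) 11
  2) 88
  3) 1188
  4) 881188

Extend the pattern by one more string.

1188881188

This is a Fibonacci-style word recurrence s(k) = s(k−2)·s(k−1): e.g. 11·88 = 1188.
So term 5 is 1188·881188.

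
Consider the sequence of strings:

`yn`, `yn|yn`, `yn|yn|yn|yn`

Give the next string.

Each string is two copies of the previous one joined by '|'.
Doubling yn|yn|yn|yn with '|' between the halves:

yn|yn|yn|yn|yn|yn|yn|yn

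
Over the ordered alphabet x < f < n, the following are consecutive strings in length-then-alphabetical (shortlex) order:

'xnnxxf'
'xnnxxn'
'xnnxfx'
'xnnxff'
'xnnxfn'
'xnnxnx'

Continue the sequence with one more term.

The successor of xnnxnx increments the rightmost position that isn't already n and resets every position after it to x.

xnnxnf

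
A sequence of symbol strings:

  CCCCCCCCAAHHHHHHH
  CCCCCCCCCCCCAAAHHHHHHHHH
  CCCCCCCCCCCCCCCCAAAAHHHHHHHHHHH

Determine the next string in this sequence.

CCCCCCCCCCCCCCCCCCCCAAAAAHHHHHHHHHHHHH

Term n consists of 4n C's, followed by n A's, followed by 2n+3 H's, where the shown terms are n = 2, 3, 4.
Setting n = 5 gives 20, 5, 13 characters in each block.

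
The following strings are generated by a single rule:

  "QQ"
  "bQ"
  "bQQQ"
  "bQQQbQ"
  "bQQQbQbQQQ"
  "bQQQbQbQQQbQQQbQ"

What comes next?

bQQQbQbQQQbQQQbQbQQQbQbQQQ

Each term (from the third on) is the previous term followed by the one before it: term 3 = bQ·QQ = bQQQ.
Continuing: bQQQbQbQQQbQQQbQ · bQQQbQbQQQ gives term 7.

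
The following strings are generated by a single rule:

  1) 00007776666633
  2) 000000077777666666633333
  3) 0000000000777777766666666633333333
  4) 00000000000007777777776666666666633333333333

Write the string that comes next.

The n-th term is 3n+1 0's then 2n+1 7's then 2n+3 6's then 3n-1 3's (n = 1, 2, …).
Setting n = 5 gives 16, 11, 13, 14 characters in each block.

000000000000000077777777777666666666666633333333333333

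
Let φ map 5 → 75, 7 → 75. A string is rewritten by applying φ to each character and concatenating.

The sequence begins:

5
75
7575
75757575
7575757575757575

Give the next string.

Replace each of the 16 characters of 7575757575757575 in place — 75 75 75 75 75 75 75 75 75 75 75 75 75 75 75 75 — and concatenate.

75757575757575757575757575757575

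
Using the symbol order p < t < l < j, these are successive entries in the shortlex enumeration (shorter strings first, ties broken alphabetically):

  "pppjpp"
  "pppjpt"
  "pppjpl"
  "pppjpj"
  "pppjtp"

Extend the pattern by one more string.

Treat pppjtp as a base-4 numeral over the given alphabet and add one, carrying through any trailing j's.

pppjtt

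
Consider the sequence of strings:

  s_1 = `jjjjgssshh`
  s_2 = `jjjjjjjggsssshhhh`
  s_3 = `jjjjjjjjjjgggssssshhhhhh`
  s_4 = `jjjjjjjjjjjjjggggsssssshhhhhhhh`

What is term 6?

The n-th term is 3n+1 j's then n g's then n+2 s's then 2n h's (n = 1, 2, …).
For term 6, n = 6, so the run lengths are 19, 6, 8, 12.

jjjjjjjjjjjjjjjjjjjggggggsssssssshhhhhhhhhhhh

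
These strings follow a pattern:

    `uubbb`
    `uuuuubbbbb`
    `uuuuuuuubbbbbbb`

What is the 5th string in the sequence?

uuuuuuuuuuuuuubbbbbbbbbbb

The n-th term is 3n-1 u's then 2n+1 b's (n = 1, 2, …).
Setting n = 5 gives 14, 11 characters in each block.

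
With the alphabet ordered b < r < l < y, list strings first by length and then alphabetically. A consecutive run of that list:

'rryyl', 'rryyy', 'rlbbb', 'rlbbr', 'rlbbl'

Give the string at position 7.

Advancing 2 positions from rlbbl through rlbbl → rlbby reaches term 7.

rlbrb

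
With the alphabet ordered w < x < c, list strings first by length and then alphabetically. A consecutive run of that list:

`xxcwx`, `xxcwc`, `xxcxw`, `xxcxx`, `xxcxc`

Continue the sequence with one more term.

xxccw

Find the rightmost character of xxcxc below c, bump it to the next letter, and reset everything to its right to w.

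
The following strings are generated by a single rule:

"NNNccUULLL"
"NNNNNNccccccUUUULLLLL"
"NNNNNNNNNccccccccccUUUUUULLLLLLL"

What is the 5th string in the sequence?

NNNNNNNNNNNNNNNccccccccccccccccccUUUUUUUUUULLLLLLLLLLL

Term n consists of 3n N's, followed by 4n-2 c's, followed by 2n U's, followed by 2n+1 L's (n = 1, 2, …).
For term 5, n = 5, so the run lengths are 15, 18, 10, 11.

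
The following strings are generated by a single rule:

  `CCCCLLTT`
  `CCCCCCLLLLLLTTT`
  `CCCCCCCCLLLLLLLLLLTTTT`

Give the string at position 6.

Reading off run lengths: C runs 4, 6, 8; L runs 2, 6, 10; T runs 2, 3, 4 — each is linear in n (n = 1, 2, …).
At n = 6 the blocks have lengths 14, 22, 7.

CCCCCCCCCCCCCCLLLLLLLLLLLLLLLLLLLLLLTTTTTTT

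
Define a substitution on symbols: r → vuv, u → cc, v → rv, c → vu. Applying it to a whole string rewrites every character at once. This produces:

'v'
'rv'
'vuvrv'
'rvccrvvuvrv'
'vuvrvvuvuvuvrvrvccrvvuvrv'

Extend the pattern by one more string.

Replace each of the 25 characters of vuvrvvuvuvuvrvrvccrvvuvrv in place — rv cc rv vuv rv rv cc rv cc rv cc rv vuv rv vuv rv vu vu vuv rv rv cc rv vuv rv — and concatenate.

rvccrvvuvrvrvccrvccrvccrvvuvrvvuvrvvuvuvuvrvrvccrvvuvrv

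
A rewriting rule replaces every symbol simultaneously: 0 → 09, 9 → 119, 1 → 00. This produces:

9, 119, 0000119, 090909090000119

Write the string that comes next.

Applying the rule to each of the 15 symbols of 090909090000119 gives the pieces 09 119 09 119 09 119 09 119 09 09 09 09 00 00 119, which concatenate to the answer.

09119091190911909119090909090000119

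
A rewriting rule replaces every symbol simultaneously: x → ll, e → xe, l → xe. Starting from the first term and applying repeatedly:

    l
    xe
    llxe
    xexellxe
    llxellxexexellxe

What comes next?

xexellxexexellxellxellxexexellxe

Applying the rule to each of the 16 symbols of llxellxexexellxe gives the pieces xe xe ll xe xe xe ll xe ll xe ll xe xe xe ll xe, which concatenate to the answer.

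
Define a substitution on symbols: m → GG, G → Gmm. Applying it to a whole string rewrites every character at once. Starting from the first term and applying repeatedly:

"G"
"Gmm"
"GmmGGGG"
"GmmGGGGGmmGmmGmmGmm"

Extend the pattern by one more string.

Rewriting the 19 symbols of GmmGGGGGmmGmmGmmGmm one by one yields Gmm GG GG Gmm Gmm Gmm Gmm Gmm GG GG Gmm GG GG Gmm GG GG Gmm GG GG; concatenated:

GmmGGGGGmmGmmGmmGmmGmmGGGGGmmGGGGGmmGGGGGmmGGGG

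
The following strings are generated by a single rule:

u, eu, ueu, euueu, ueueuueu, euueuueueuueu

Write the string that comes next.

From term 3 onward, concatenate the second-to-last term with the last: u·eu = ueu, eu·ueu = euueu, …
So term 7 is ueueuueu·euueuueueuueu.

ueueuueueuueuueueuueu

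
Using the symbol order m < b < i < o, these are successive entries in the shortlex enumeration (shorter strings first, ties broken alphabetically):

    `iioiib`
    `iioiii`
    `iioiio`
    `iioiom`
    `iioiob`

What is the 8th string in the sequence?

iioomm

Stepping forward 3 times from iioiob: iioiob → iioioi → iioioo, then the target.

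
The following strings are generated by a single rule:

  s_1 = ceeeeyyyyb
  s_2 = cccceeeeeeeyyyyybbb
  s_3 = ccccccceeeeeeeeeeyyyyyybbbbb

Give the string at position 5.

ccccccccccccceeeeeeeeeeeeeeeeyyyyyyyybbbbbbbbb

Each string has the form c^{3n-2} e^{3n+1} y^{n+3} b^{2n-1} (n = 1, 2, …).
For term 5, n = 5, so the run lengths are 13, 16, 8, 9.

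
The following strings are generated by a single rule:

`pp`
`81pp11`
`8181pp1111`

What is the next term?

s(k+1) = 81·s(k)·11, so each term gains 81 as a prefix and 11 as a suffix.
So the next term is 81·8181pp1111·11.

818181pp111111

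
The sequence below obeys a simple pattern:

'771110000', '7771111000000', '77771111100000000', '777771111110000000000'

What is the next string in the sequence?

The n-th term is n 7's then n+1 1's then 2n 0's, where the shown terms are n = 2, 3, 4, 5.
For the next term, n = 6, so the run lengths are 6, 7, 12.

7777771111111000000000000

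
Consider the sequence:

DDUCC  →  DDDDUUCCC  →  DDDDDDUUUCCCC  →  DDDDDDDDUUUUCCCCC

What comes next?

DDDDDDDDDDUUUUUCCCCCC

Reading off run lengths: D runs 2, 4, 6, 8; U runs 1, 2, 3, 4; C runs 2, 3, 4, 5 — each is linear in n (n = 1, 2, …).
At n = 5 the blocks have lengths 10, 5, 6.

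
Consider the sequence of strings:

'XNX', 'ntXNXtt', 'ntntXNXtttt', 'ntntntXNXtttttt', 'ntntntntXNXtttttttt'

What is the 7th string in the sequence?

ntntntntntntXNXtttttttttttt

s(k+1) = nt·s(k)·tt, so each term gains nt as a prefix and tt as a suffix.
From ntntntntXNXtttttttt, 2 further steps: ntntntntXNXtttttttt → ntntntntntXNXtttttttttt → (answer).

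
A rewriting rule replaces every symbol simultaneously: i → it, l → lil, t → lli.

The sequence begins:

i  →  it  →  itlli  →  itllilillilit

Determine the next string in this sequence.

Applying the rule to each of the 13 symbols of itllilillilit gives the pieces it lli lil lil it lil it lil lil it lil it lli, which concatenate to the answer.

itllilillilitlilitlillilitlilitlli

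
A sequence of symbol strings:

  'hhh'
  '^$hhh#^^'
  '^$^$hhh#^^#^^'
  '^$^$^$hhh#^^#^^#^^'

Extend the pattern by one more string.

^$^$^$^$hhh#^^#^^#^^#^^

s(k+1) = ^$·s(k)·#^^, so each term gains ^$ as a prefix and #^^ as a suffix.
So the next term is ^$·^$^$^$hhh#^^#^^#^^·#^^.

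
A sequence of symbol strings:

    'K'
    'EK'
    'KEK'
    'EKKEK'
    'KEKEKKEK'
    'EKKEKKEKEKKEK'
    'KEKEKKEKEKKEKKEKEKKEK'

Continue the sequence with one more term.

This is a Fibonacci-style word recurrence s(k) = s(k−2)·s(k−1): e.g. K·EK = KEK.
The next term joins EKKEKKEKEKKEK and KEKEKKEKEKKEKKEKEKKEK.

EKKEKKEKEKKEKKEKEKKEKEKKEKKEKEKKEK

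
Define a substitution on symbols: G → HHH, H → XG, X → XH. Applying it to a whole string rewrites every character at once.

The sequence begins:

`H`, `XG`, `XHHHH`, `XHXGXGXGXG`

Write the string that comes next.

Expanding XHXGXGXGXG: X→XH, H→XG, X→XH, G→HHH, X→XH, G→HHH, X→XH, G→HHH, X→XH, G→HHH. Concatenated: XH XG XH HHH XH HHH XH HHH XH HHH.

XHXGXHHHHXHHHHXHHHHXHHHH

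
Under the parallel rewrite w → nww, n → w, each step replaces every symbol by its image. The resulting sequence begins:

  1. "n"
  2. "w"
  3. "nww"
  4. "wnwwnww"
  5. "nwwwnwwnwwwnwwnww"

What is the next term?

φ(nwwwnwwnwwwnwwnww) expands symbol-by-symbol to w nww nww nww w nww nww w nww nww nww w nww nww w nww nww; joining the 17 pieces gives the next term.

wnwwnwwnwwwnwwnwwwnwwnwwnwwwnwwnwwwnwwnww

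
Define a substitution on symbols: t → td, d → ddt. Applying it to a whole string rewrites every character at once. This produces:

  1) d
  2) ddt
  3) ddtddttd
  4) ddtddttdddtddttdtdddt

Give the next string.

Applying the rule to each of the 21 symbols of ddtddttdddtddttdtdddt gives the pieces ddt ddt td ddt ddt td td ddt ddt ddt td ddt ddt td td ddt td ddt ddt ddt td, which concatenate to the answer.

ddtddttdddtddttdtdddtddtddttdddtddttdtdddttdddtddtddttd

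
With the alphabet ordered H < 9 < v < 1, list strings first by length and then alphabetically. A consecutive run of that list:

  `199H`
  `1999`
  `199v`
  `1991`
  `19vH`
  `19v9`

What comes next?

Find the rightmost character of 19v9 below 1, bump it to the next letter, and reset everything to its right to H.

19vv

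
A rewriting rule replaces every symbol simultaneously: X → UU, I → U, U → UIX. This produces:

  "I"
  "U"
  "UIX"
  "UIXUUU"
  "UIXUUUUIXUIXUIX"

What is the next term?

UIXUUUUIXUIXUIXUIXUUUUIXUUUUIXUUU

Replace each of the 15 characters of UIXUUUUIXUIXUIX in place — UIX U UU UIX UIX UIX UIX U UU UIX U UU UIX U UU — and concatenate.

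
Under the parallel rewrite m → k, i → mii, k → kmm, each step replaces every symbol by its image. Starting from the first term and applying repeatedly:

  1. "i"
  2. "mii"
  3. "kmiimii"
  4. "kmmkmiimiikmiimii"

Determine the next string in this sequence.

Applying the rule to each of the 17 symbols of kmmkmiimiikmiimii gives the pieces kmm k k kmm k mii mii k mii mii kmm k mii mii k mii mii, which concatenate to the answer.

kmmkkkmmkmiimiikmiimiikmmkmiimiikmiimii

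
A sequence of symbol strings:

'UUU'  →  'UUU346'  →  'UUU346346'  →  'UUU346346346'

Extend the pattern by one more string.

The strings grow by a fixed suffix 346 each time.
So the next term is UUU346346346·346.

UUU346346346346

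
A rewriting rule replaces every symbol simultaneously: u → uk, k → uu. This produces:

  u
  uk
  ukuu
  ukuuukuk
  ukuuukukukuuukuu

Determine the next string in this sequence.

Rewriting the 16 symbols of ukuuukukukuuukuu one by one yields uk uu uk uk uk uu uk uu uk uu uk uk uk uu uk uk; concatenated:

ukuuukukukuuukuuukuuukukukuuukuk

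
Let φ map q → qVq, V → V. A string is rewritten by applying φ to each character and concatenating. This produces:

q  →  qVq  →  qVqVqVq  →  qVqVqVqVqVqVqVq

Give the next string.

qVqVqVqVqVqVqVqVqVqVqVqVqVqVqVq

φ(qVqVqVqVqVqVqVq) expands symbol-by-symbol to qVq V qVq V qVq V qVq V qVq V qVq V qVq V qVq; joining the 15 pieces gives the next term.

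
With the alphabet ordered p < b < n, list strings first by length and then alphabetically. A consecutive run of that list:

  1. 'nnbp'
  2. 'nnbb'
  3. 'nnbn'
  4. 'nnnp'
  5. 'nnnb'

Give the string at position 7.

ppppp

Continuing the enumeration 2 steps past nnnb: nnnb → nnnn → (answer).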